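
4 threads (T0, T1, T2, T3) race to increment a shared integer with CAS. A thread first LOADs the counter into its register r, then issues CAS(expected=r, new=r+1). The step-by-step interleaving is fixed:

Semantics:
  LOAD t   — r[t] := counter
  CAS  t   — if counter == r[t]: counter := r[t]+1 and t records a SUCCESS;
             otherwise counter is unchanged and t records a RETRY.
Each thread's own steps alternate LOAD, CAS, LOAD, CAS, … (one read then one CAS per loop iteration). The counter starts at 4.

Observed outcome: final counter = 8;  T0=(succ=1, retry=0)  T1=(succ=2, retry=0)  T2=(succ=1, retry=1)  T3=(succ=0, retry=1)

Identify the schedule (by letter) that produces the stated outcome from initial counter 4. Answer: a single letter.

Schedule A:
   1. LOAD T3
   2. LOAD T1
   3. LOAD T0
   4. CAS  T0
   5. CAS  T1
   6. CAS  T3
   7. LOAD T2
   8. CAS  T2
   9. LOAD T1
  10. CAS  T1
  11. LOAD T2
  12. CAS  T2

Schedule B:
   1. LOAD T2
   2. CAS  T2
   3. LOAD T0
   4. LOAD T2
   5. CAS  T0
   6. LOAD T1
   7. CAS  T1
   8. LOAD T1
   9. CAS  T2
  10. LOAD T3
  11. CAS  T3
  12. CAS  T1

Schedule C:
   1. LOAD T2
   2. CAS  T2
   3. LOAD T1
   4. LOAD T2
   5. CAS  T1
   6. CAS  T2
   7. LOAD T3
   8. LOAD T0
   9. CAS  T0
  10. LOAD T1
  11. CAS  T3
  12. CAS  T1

Run C:
step 1: T2 LOAD ⇒ load; ctr=4 reg=4
step 2: T2 CAS ⇒ ok; ctr=5 reg=4
step 3: T1 LOAD ⇒ load; ctr=5 reg=5
step 4: T2 LOAD ⇒ load; ctr=5 reg=5
step 5: T1 CAS ⇒ ok; ctr=6 reg=5
step 6: T2 CAS ⇒ retry; ctr=6 reg=5
step 7: T3 LOAD ⇒ load; ctr=6 reg=6
step 8: T0 LOAD ⇒ load; ctr=6 reg=6
step 9: T0 CAS ⇒ ok; ctr=7 reg=6
step 10: T1 LOAD ⇒ load; ctr=7 reg=7
step 11: T3 CAS ⇒ retry; ctr=7 reg=6
step 12: T1 CAS ⇒ ok; ctr=8 reg=7

C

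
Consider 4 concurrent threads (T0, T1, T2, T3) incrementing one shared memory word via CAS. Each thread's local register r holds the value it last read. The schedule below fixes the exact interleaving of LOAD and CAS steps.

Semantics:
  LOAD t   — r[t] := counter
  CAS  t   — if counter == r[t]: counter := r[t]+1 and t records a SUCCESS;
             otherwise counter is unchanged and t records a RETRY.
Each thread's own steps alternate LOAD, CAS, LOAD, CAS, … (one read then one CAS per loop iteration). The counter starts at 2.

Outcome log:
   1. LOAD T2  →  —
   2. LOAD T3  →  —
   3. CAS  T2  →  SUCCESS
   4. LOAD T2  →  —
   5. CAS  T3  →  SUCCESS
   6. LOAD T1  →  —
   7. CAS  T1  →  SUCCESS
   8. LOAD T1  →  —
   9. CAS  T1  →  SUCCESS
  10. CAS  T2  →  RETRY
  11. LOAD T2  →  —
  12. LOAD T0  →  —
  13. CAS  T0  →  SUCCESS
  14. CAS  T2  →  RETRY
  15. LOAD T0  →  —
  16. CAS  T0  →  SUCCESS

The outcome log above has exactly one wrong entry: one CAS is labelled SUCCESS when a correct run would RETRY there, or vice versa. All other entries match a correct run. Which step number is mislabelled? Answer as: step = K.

Re-executing:
[1] T2.load  rd  (counter 2, T2.r 2)
[2] T3.load  rd  (counter 2, T3.r 2)
[3] T2.cas  hit  (counter 3, T2.r 2)
[4] T2.load  rd  (counter 3, T2.r 3)
[5] T3.cas  miss  (counter 3, T3.r 2)
[6] T1.load  rd  (counter 3, T1.r 3)
[7] T1.cas  hit  (counter 4, T1.r 3)
[8] T1.load  rd  (counter 4, T1.r 4)
[9] T1.cas  hit  (counter 5, T1.r 4)
[10] T2.cas  miss  (counter 5, T2.r 3)
[11] T2.load  rd  (counter 5, T2.r 5)
[12] T0.load  rd  (counter 5, T0.r 5)
[13] T0.cas  hit  (counter 6, T0.r 5)
[14] T2.cas  miss  (counter 6, T2.r 5)
[15] T0.load  rd  (counter 6, T0.r 6)
[16] T0.cas  hit  (counter 7, T0.r 6)
Mismatch at 5.

step = 5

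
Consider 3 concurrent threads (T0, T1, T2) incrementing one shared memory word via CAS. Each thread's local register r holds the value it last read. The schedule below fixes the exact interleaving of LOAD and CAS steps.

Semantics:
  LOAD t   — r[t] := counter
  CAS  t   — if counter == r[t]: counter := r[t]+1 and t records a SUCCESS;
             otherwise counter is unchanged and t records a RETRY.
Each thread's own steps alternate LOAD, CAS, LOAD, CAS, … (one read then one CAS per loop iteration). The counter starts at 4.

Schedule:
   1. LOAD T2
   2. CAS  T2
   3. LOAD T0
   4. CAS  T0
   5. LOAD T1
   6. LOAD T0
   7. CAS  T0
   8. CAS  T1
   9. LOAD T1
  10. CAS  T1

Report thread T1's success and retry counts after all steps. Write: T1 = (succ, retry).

[1] T2.load  rd  (counter 4, T2.r 4)
[2] T2.cas  hit  (counter 5, T2.r 4)
[3] T0.load  rd  (counter 5, T0.r 5)
[4] T0.cas  hit  (counter 6, T0.r 5)
[5] T1.load  rd  (counter 6, T1.r 6)
[6] T0.load  rd  (counter 6, T0.r 6)
[7] T0.cas  hit  (counter 7, T0.r 6)
[8] T1.cas  miss  (counter 7, T1.r 6)
[9] T1.load  rd  (counter 7, T1.r 7)
[10] T1.cas  hit  (counter 8, T1.r 7)

T1 = (1, 1)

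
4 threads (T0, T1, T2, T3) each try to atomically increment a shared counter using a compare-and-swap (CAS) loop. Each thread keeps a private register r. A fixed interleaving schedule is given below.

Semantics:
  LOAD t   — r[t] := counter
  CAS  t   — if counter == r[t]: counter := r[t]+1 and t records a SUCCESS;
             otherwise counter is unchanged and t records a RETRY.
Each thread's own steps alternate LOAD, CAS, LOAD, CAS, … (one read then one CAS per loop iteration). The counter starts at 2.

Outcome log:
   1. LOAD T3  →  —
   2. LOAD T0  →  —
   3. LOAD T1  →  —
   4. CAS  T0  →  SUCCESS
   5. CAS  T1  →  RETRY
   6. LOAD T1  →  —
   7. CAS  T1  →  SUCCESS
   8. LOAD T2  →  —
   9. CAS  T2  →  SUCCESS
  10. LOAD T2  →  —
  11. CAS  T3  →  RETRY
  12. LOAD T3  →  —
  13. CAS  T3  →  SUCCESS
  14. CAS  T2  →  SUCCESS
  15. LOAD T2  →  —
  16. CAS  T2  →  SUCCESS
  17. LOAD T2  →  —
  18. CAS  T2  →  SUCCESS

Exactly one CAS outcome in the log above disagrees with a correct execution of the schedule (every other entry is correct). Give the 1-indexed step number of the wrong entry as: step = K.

step = 14

Re-executing:
#1 T3 reads 2
#2 T0 reads 2
#3 T1 reads 2
#4 T0 CAS(2→3) writes; counter now 3
#5 T1 CAS(2→3) fails; counter now 3
#6 T1 reads 3
#7 T1 CAS(3→4) writes; counter now 4
#8 T2 reads 4
#9 T2 CAS(4→5) writes; counter now 5
#10 T2 reads 5
#11 T3 CAS(2→3) fails; counter now 5
#12 T3 reads 5
#13 T3 CAS(5→6) writes; counter now 6
#14 T2 CAS(5→6) fails; counter now 6
#15 T2 reads 6
#16 T2 CAS(6→7) writes; counter now 7
#17 T2 reads 7
#18 T2 CAS(7→8) writes; counter now 8
Mismatch at 14.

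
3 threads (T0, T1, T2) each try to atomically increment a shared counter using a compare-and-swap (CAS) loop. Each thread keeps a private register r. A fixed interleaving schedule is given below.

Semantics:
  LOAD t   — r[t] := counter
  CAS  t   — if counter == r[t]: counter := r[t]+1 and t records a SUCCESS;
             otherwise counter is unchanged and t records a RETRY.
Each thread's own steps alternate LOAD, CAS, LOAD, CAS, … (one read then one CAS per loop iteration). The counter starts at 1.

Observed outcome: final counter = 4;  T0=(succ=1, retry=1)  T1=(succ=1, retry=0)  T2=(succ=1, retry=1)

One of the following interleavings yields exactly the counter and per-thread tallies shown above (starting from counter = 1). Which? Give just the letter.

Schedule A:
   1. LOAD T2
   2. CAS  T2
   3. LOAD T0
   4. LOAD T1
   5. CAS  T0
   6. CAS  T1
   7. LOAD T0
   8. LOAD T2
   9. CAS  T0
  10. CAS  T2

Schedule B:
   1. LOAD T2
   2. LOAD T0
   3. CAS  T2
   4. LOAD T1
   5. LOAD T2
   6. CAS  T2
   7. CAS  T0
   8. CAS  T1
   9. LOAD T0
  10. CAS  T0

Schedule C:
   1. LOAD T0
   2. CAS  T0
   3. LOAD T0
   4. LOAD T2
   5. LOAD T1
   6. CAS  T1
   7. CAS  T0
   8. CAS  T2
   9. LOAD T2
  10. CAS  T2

Tracing schedule C:
step 1: T0 LOAD ⇒ load; ctr=1 reg=1
step 2: T0 CAS ⇒ ok; ctr=2 reg=1
step 3: T0 LOAD ⇒ load; ctr=2 reg=2
step 4: T2 LOAD ⇒ load; ctr=2 reg=2
step 5: T1 LOAD ⇒ load; ctr=2 reg=2
step 6: T1 CAS ⇒ ok; ctr=3 reg=2
step 7: T0 CAS ⇒ retry; ctr=3 reg=2
step 8: T2 CAS ⇒ retry; ctr=3 reg=2
step 9: T2 LOAD ⇒ load; ctr=3 reg=3
step 10: T2 CAS ⇒ ok; ctr=4 reg=3

C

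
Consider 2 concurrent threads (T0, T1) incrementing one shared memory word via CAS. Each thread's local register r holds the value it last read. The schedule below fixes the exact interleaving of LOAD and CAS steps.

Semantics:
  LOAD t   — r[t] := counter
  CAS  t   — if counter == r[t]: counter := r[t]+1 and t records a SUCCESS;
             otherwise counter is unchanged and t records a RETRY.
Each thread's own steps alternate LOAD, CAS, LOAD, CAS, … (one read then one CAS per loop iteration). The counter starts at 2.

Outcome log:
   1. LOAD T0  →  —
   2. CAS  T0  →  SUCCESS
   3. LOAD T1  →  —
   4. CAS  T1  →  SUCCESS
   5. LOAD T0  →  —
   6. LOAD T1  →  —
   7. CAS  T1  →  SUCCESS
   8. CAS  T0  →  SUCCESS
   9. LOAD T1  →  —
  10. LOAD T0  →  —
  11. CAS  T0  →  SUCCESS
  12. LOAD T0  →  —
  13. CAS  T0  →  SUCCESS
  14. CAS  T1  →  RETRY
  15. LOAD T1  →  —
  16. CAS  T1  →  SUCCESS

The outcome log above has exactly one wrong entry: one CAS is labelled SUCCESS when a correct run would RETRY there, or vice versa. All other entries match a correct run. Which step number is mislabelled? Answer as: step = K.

Correct run:
   1) LOAD T0:  M=2  r_T0=2
   2) CAS  T0:  M=3  r_T0=2 ✓
   3) LOAD T1:  M=3  r_T1=3
   4) CAS  T1:  M=4  r_T1=3 ✓
   5) LOAD T0:  M=4  r_T0=4
   6) LOAD T1:  M=4  r_T1=4
   7) CAS  T1:  M=5  r_T1=4 ✓
   8) CAS  T0:  M=5  r_T0=4 ✗
   9) LOAD T1:  M=5  r_T1=5
  10) LOAD T0:  M=5  r_T0=5
  11) CAS  T0:  M=6  r_T0=5 ✓
  12) LOAD T0:  M=6  r_T0=6
  13) CAS  T0:  M=7  r_T0=6 ✓
  14) CAS  T1:  M=7  r_T1=5 ✗
  15) LOAD T1:  M=7  r_T1=7
  16) CAS  T1:  M=8  r_T1=7 ✓
Mismatch at 8.

step = 8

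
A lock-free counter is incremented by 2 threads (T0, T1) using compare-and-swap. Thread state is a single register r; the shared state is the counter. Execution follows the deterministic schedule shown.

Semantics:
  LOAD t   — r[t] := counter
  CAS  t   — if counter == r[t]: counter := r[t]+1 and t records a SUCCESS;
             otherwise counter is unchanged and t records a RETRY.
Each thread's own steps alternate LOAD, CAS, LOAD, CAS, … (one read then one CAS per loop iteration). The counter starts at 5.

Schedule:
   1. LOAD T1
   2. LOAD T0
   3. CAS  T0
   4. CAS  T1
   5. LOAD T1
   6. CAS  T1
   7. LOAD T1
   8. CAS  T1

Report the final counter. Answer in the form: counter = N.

1. LOAD T1 → mem=5 r[T1]=5 [LOAD]
2. LOAD T0 → mem=5 r[T0]=5 [LOAD]
3. CAS T0 → mem=6 r[T0]=5 [OK]
4. CAS T1 → mem=6 r[T1]=5 [RETRY]
5. LOAD T1 → mem=6 r[T1]=6 [LOAD]
6. CAS T1 → mem=7 r[T1]=6 [OK]
7. LOAD T1 → mem=7 r[T1]=7 [LOAD]
8. CAS T1 → mem=8 r[T1]=7 [OK]

counter = 8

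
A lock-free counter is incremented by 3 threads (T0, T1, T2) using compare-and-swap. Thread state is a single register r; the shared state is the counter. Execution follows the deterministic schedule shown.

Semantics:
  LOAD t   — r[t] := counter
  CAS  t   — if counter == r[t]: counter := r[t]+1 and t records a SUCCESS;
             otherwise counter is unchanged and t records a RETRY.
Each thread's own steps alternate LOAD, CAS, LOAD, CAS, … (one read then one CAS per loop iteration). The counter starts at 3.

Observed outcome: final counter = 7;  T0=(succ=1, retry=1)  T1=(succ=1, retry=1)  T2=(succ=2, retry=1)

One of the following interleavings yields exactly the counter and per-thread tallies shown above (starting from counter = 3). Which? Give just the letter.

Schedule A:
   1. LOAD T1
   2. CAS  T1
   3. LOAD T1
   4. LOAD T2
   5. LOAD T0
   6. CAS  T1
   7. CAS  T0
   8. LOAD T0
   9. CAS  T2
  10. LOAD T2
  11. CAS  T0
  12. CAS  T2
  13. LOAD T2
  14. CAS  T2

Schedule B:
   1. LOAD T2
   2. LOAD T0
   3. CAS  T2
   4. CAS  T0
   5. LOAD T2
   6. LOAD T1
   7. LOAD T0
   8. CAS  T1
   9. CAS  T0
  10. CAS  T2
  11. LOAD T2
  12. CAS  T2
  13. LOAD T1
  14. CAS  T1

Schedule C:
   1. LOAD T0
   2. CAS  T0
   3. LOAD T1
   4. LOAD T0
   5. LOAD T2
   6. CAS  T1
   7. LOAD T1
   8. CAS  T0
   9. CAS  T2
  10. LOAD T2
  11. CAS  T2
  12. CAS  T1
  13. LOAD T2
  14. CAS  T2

C

Run C:
#1 T0 reads 3
#2 T0 CAS(3→4) writes; counter now 4
#3 T1 reads 4
#4 T0 reads 4
#5 T2 reads 4
#6 T1 CAS(4→5) writes; counter now 5
#7 T1 reads 5
#8 T0 CAS(4→5) fails; counter now 5
#9 T2 CAS(4→5) fails; counter now 5
#10 T2 reads 5
#11 T2 CAS(5→6) writes; counter now 6
#12 T1 CAS(5→6) fails; counter now 6
#13 T2 reads 6
#14 T2 CAS(6→7) writes; counter now 7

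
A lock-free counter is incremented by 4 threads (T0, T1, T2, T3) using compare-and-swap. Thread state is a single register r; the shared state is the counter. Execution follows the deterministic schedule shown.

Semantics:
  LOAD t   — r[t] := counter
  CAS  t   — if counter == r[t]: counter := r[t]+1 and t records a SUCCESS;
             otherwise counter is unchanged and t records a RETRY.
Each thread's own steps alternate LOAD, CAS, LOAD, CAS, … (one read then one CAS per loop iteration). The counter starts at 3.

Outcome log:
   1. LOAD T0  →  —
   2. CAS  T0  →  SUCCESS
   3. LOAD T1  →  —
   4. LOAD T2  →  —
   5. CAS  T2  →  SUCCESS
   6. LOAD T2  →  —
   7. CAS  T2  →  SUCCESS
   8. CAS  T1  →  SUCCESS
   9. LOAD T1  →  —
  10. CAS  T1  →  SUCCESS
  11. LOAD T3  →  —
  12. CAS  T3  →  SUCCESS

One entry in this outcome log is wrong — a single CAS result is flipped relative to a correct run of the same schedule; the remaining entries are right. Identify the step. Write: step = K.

Re-executing:
#1 T0 reads 3
#2 T0 CAS(3→4) writes; counter now 4
#3 T1 reads 4
#4 T2 reads 4
#5 T2 CAS(4→5) writes; counter now 5
#6 T2 reads 5
#7 T2 CAS(5→6) writes; counter now 6
#8 T1 CAS(4→5) fails; counter now 6
#9 T1 reads 6
#10 T1 CAS(6→7) writes; counter now 7
#11 T3 reads 7
#12 T3 CAS(7→8) writes; counter now 8
Flip is step 8.

step = 8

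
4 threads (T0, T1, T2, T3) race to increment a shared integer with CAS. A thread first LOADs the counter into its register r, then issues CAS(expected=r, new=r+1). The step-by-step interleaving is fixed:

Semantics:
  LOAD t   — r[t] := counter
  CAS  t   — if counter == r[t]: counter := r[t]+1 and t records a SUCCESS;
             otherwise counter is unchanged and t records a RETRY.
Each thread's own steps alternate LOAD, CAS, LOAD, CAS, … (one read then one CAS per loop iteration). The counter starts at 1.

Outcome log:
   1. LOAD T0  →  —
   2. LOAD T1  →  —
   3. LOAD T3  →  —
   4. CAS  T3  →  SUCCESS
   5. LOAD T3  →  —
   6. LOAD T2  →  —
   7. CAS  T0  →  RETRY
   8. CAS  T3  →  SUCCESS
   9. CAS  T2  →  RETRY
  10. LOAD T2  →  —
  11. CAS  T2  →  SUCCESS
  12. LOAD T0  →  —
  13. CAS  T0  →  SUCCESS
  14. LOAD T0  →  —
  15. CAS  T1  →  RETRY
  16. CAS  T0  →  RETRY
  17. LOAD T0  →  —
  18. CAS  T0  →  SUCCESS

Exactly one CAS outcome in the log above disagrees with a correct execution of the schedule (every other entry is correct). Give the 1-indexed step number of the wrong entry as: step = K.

step = 16

Correct run:
#1 T0 reads 1
#2 T1 reads 1
#3 T3 reads 1
#4 T3 CAS(1→2) writes; counter now 2
#5 T3 reads 2
#6 T2 reads 2
#7 T0 CAS(1→2) fails; counter now 2
#8 T3 CAS(2→3) writes; counter now 3
#9 T2 CAS(2→3) fails; counter now 3
#10 T2 reads 3
#11 T2 CAS(3→4) writes; counter now 4
#12 T0 reads 4
#13 T0 CAS(4→5) writes; counter now 5
#14 T0 reads 5
#15 T1 CAS(1→2) fails; counter now 5
#16 T0 CAS(5→6) writes; counter now 6
#17 T0 reads 6
#18 T0 CAS(6→7) writes; counter now 7
Mismatch at 16.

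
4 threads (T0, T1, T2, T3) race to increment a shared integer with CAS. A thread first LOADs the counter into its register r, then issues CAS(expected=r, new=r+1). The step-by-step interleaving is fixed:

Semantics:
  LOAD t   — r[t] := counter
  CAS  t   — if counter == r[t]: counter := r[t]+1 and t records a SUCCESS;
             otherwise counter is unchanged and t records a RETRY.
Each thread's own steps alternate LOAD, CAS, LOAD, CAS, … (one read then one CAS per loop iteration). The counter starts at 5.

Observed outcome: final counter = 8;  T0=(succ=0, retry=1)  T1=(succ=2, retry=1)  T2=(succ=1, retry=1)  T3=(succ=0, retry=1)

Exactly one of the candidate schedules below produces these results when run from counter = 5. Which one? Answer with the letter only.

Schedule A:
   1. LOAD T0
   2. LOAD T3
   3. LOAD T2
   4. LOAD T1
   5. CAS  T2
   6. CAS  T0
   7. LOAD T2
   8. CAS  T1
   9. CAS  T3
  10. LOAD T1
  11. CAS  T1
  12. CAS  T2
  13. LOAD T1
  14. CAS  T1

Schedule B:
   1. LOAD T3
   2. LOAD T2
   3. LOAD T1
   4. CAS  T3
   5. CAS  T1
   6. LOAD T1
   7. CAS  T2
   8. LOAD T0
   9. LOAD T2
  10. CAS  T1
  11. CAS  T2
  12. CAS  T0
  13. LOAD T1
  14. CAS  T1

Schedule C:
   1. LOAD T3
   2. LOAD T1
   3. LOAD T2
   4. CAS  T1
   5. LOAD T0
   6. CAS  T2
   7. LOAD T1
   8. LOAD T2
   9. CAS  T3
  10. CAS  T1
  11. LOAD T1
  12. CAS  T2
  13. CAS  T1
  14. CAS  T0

Tracing schedule A:
T0 LOAD — after: cnt=5, r=5 — load
T3 LOAD — after: cnt=5, r=5 — load
T2 LOAD — after: cnt=5, r=5 — load
T1 LOAD — after: cnt=5, r=5 — load
T2 CAS — after: cnt=6, r=5 — ok
T0 CAS — after: cnt=6, r=5 — retry
T2 LOAD — after: cnt=6, r=6 — load
T1 CAS — after: cnt=6, r=5 — retry
T3 CAS — after: cnt=6, r=5 — retry
T1 LOAD — after: cnt=6, r=6 — load
T1 CAS — after: cnt=7, r=6 — ok
T2 CAS — after: cnt=7, r=6 — retry
T1 LOAD — after: cnt=7, r=7 — load
T1 CAS — after: cnt=8, r=7 — ok

A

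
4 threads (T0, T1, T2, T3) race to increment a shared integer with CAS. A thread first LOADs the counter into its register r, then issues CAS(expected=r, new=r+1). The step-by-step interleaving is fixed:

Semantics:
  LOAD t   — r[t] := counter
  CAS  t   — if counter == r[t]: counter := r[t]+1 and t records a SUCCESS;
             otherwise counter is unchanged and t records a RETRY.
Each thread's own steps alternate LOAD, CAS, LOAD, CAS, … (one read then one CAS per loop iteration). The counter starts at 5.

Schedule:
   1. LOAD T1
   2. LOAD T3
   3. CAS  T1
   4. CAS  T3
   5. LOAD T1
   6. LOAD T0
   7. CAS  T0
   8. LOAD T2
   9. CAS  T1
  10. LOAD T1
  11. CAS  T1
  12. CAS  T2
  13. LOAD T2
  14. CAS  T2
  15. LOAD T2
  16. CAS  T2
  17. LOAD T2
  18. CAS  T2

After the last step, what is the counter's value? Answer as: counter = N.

   1) LOAD T1:  M=5  r_T1=5
   2) LOAD T3:  M=5  r_T3=5
   3) CAS  T1:  M=6  r_T1=5 ✓
   4) CAS  T3:  M=6  r_T3=5 ✗
   5) LOAD T1:  M=6  r_T1=6
   6) LOAD T0:  M=6  r_T0=6
   7) CAS  T0:  M=7  r_T0=6 ✓
   8) LOAD T2:  M=7  r_T2=7
   9) CAS  T1:  M=7  r_T1=6 ✗
  10) LOAD T1:  M=7  r_T1=7
  11) CAS  T1:  M=8  r_T1=7 ✓
  12) CAS  T2:  M=8  r_T2=7 ✗
  13) LOAD T2:  M=8  r_T2=8
  14) CAS  T2:  M=9  r_T2=8 ✓
  15) LOAD T2:  M=9  r_T2=9
  16) CAS  T2:  M=10  r_T2=9 ✓
  17) LOAD T2:  M=10  r_T2=10
  18) CAS  T2:  M=11  r_T2=10 ✓

counter = 11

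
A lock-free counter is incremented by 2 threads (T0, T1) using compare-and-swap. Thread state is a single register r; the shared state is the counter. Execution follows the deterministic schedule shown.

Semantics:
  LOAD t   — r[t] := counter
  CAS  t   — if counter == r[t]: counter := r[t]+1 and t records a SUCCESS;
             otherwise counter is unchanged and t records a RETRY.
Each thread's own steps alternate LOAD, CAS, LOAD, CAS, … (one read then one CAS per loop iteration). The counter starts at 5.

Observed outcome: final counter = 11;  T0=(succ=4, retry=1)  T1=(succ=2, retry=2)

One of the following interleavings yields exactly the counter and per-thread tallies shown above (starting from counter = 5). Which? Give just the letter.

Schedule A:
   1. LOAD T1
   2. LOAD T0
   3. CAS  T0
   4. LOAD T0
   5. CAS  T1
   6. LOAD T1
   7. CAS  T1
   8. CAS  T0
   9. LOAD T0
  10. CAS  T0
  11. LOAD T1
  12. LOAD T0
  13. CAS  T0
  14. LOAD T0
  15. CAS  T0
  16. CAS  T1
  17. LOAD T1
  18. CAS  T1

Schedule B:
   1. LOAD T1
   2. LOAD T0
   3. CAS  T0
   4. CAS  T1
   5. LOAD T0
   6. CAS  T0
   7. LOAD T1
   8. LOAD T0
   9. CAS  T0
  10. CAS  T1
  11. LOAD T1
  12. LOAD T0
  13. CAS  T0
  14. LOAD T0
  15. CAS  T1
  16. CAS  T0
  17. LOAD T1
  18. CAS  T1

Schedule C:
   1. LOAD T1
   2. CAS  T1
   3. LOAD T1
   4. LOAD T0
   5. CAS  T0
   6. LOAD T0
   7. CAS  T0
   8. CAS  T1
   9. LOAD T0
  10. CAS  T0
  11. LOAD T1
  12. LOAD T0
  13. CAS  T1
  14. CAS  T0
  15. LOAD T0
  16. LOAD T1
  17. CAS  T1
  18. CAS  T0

A

Simulating candidate A:
T1 LOAD — after: cnt=5, r=5 — load
T0 LOAD — after: cnt=5, r=5 — load
T0 CAS — after: cnt=6, r=5 — ok
T0 LOAD — after: cnt=6, r=6 — load
T1 CAS — after: cnt=6, r=5 — retry
T1 LOAD — after: cnt=6, r=6 — load
T1 CAS — after: cnt=7, r=6 — ok
T0 CAS — after: cnt=7, r=6 — retry
T0 LOAD — after: cnt=7, r=7 — load
T0 CAS — after: cnt=8, r=7 — ok
T1 LOAD — after: cnt=8, r=8 — load
T0 LOAD — after: cnt=8, r=8 — load
T0 CAS — after: cnt=9, r=8 — ok
T0 LOAD — after: cnt=9, r=9 — load
T0 CAS — after: cnt=10, r=9 — ok
T1 CAS — after: cnt=10, r=8 — retry
T1 LOAD — after: cnt=10, r=10 — load
T1 CAS — after: cnt=11, r=10 — ok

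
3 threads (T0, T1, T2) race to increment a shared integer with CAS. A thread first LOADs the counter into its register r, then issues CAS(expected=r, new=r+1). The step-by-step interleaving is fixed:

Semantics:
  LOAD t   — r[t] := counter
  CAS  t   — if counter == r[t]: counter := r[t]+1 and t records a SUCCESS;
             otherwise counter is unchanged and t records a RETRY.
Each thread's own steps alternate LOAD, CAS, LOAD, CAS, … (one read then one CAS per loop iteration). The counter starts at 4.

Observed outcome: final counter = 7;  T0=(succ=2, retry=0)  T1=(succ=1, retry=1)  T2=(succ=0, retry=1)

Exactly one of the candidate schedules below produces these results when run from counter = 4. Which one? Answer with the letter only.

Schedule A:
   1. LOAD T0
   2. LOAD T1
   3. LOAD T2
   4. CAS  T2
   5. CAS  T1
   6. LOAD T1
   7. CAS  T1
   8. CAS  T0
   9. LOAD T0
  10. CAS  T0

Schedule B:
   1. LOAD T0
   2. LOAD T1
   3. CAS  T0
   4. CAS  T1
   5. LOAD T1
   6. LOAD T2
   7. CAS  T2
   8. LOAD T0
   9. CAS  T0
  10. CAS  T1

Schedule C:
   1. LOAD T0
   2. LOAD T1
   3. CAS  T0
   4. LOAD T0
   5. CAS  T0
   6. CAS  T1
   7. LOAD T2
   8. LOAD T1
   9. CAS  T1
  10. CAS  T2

C

Run C:
   1) LOAD T0:  M=4  r_T0=4
   2) LOAD T1:  M=4  r_T1=4
   3) CAS  T0:  M=5  r_T0=4 ✓
   4) LOAD T0:  M=5  r_T0=5
   5) CAS  T0:  M=6  r_T0=5 ✓
   6) CAS  T1:  M=6  r_T1=4 ✗
   7) LOAD T2:  M=6  r_T2=6
   8) LOAD T1:  M=6  r_T1=6
   9) CAS  T1:  M=7  r_T1=6 ✓
  10) CAS  T2:  M=7  r_T2=6 ✗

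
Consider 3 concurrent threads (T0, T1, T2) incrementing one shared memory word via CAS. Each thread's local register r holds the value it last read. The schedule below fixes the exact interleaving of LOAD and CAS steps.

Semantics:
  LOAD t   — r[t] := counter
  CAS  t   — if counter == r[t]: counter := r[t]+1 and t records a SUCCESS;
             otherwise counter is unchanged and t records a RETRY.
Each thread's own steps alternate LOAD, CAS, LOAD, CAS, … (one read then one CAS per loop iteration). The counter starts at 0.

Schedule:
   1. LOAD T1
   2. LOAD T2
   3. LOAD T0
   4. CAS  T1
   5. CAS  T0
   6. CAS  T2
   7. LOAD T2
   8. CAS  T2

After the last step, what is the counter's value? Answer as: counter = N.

T1 LOAD — after: cnt=0, r=0 — load
T2 LOAD — after: cnt=0, r=0 — load
T0 LOAD — after: cnt=0, r=0 — load
T1 CAS — after: cnt=1, r=0 — ok
T0 CAS — after: cnt=1, r=0 — retry
T2 CAS — after: cnt=1, r=0 — retry
T2 LOAD — after: cnt=1, r=1 — load
T2 CAS — after: cnt=2, r=1 — ok

counter = 2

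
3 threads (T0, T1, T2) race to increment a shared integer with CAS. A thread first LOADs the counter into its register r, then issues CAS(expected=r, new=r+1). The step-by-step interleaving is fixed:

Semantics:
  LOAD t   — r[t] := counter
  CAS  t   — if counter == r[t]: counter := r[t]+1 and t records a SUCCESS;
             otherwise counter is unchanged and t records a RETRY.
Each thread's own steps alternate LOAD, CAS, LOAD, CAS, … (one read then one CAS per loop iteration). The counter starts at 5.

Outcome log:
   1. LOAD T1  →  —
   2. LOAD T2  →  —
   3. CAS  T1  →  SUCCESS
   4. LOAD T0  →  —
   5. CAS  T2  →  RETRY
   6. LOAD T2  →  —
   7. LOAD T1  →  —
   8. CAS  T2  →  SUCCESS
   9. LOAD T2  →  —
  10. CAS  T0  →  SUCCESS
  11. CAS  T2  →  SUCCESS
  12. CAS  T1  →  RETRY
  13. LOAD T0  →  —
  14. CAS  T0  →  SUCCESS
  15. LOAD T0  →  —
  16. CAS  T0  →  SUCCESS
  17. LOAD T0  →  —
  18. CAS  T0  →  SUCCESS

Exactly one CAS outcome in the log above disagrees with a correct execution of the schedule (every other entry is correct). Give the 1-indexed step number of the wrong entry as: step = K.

step = 10

Reference trace:
step 1: T1 LOAD ⇒ load; ctr=5 reg=5
step 2: T2 LOAD ⇒ load; ctr=5 reg=5
step 3: T1 CAS ⇒ ok; ctr=6 reg=5
step 4: T0 LOAD ⇒ load; ctr=6 reg=6
step 5: T2 CAS ⇒ retry; ctr=6 reg=5
step 6: T2 LOAD ⇒ load; ctr=6 reg=6
step 7: T1 LOAD ⇒ load; ctr=6 reg=6
step 8: T2 CAS ⇒ ok; ctr=7 reg=6
step 9: T2 LOAD ⇒ load; ctr=7 reg=7
step 10: T0 CAS ⇒ retry; ctr=7 reg=6
step 11: T2 CAS ⇒ ok; ctr=8 reg=7
step 12: T1 CAS ⇒ retry; ctr=8 reg=6
step 13: T0 LOAD ⇒ load; ctr=8 reg=8
step 14: T0 CAS ⇒ ok; ctr=9 reg=8
step 15: T0 LOAD ⇒ load; ctr=9 reg=9
step 16: T0 CAS ⇒ ok; ctr=10 reg=9
step 17: T0 LOAD ⇒ load; ctr=10 reg=10
step 18: T0 CAS ⇒ ok; ctr=11 reg=10
Log disagrees first at step 10.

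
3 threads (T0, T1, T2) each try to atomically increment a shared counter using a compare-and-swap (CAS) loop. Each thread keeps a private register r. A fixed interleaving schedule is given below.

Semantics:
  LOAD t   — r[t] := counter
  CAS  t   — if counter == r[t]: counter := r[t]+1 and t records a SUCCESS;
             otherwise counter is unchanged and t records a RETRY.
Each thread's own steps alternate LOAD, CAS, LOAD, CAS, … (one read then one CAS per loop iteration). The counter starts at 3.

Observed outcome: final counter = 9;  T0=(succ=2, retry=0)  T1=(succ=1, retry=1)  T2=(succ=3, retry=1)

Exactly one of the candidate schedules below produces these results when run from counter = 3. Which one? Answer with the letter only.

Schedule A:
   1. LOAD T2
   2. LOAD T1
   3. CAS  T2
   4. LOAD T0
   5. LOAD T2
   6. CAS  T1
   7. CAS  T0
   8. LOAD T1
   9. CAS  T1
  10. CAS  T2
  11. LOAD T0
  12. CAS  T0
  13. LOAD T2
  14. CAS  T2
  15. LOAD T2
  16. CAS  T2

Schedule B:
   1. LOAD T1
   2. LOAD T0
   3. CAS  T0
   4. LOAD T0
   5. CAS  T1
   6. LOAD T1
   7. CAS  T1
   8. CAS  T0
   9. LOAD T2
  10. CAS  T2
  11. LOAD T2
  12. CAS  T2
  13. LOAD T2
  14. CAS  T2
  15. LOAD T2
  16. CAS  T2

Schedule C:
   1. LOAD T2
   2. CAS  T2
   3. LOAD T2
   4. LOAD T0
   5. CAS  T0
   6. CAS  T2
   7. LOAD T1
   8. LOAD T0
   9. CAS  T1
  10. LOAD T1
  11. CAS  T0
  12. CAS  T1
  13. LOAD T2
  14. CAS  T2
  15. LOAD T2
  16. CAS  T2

Run A:
step 1: T2 LOAD ⇒ load; ctr=3 reg=3
step 2: T1 LOAD ⇒ load; ctr=3 reg=3
step 3: T2 CAS ⇒ ok; ctr=4 reg=3
step 4: T0 LOAD ⇒ load; ctr=4 reg=4
step 5: T2 LOAD ⇒ load; ctr=4 reg=4
step 6: T1 CAS ⇒ retry; ctr=4 reg=3
step 7: T0 CAS ⇒ ok; ctr=5 reg=4
step 8: T1 LOAD ⇒ load; ctr=5 reg=5
step 9: T1 CAS ⇒ ok; ctr=6 reg=5
step 10: T2 CAS ⇒ retry; ctr=6 reg=4
step 11: T0 LOAD ⇒ load; ctr=6 reg=6
step 12: T0 CAS ⇒ ok; ctr=7 reg=6
step 13: T2 LOAD ⇒ load; ctr=7 reg=7
step 14: T2 CAS ⇒ ok; ctr=8 reg=7
step 15: T2 LOAD ⇒ load; ctr=8 reg=8
step 16: T2 CAS ⇒ ok; ctr=9 reg=8

A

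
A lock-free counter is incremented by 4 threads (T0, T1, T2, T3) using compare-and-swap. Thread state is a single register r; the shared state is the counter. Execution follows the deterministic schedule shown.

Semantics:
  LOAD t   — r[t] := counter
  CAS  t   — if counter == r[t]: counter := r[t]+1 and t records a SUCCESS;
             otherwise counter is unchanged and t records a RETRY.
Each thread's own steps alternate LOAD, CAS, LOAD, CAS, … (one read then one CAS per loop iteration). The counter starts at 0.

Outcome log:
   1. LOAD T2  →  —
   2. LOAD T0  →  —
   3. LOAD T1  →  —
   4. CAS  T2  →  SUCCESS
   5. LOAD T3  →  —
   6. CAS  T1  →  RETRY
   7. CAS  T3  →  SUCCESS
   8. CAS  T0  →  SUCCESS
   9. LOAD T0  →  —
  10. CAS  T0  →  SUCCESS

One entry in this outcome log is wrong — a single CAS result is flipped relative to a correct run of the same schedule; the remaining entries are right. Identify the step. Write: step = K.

Reference trace:
1. LOAD T2 → mem=0 r[T2]=0 [LOAD]
2. LOAD T0 → mem=0 r[T0]=0 [LOAD]
3. LOAD T1 → mem=0 r[T1]=0 [LOAD]
4. CAS T2 → mem=1 r[T2]=0 [OK]
5. LOAD T3 → mem=1 r[T3]=1 [LOAD]
6. CAS T1 → mem=1 r[T1]=0 [RETRY]
7. CAS T3 → mem=2 r[T3]=1 [OK]
8. CAS T0 → mem=2 r[T0]=0 [RETRY]
9. LOAD T0 → mem=2 r[T0]=2 [LOAD]
10. CAS T0 → mem=3 r[T0]=2 [OK]
Mismatch at 8.

step = 8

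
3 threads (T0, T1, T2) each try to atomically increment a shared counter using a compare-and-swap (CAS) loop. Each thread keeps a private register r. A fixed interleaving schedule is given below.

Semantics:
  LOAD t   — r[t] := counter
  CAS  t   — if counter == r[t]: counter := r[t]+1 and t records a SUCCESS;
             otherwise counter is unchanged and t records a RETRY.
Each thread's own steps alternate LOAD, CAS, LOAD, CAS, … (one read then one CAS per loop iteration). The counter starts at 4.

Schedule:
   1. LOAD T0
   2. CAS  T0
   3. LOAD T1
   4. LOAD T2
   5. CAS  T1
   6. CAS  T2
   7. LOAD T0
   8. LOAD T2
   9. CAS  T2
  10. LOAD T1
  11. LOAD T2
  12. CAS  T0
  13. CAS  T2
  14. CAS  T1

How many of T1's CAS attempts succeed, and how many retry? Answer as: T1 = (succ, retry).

   1) LOAD T0:  M=4  r_T0=4
   2) CAS  T0:  M=5  r_T0=4 ✓
   3) LOAD T1:  M=5  r_T1=5
   4) LOAD T2:  M=5  r_T2=5
   5) CAS  T1:  M=6  r_T1=5 ✓
   6) CAS  T2:  M=6  r_T2=5 ✗
   7) LOAD T0:  M=6  r_T0=6
   8) LOAD T2:  M=6  r_T2=6
   9) CAS  T2:  M=7  r_T2=6 ✓
  10) LOAD T1:  M=7  r_T1=7
  11) LOAD T2:  M=7  r_T2=7
  12) CAS  T0:  M=7  r_T0=6 ✗
  13) CAS  T2:  M=8  r_T2=7 ✓
  14) CAS  T1:  M=8  r_T1=7 ✗

T1 = (1, 1)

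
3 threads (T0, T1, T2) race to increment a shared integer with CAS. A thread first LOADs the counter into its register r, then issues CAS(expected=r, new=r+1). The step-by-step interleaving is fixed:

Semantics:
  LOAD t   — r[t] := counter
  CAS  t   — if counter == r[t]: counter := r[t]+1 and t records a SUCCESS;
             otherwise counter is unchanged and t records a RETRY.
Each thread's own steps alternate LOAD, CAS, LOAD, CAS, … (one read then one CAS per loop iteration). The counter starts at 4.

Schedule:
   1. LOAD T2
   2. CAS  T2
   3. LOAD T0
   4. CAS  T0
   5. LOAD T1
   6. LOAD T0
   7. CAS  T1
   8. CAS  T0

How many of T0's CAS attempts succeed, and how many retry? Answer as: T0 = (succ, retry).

T0 = (1, 1)

step 1: T2 LOAD ⇒ load; ctr=4 reg=4
step 2: T2 CAS ⇒ ok; ctr=5 reg=4
step 3: T0 LOAD ⇒ load; ctr=5 reg=5
step 4: T0 CAS ⇒ ok; ctr=6 reg=5
step 5: T1 LOAD ⇒ load; ctr=6 reg=6
step 6: T0 LOAD ⇒ load; ctr=6 reg=6
step 7: T1 CAS ⇒ ok; ctr=7 reg=6
step 8: T0 CAS ⇒ retry; ctr=7 reg=6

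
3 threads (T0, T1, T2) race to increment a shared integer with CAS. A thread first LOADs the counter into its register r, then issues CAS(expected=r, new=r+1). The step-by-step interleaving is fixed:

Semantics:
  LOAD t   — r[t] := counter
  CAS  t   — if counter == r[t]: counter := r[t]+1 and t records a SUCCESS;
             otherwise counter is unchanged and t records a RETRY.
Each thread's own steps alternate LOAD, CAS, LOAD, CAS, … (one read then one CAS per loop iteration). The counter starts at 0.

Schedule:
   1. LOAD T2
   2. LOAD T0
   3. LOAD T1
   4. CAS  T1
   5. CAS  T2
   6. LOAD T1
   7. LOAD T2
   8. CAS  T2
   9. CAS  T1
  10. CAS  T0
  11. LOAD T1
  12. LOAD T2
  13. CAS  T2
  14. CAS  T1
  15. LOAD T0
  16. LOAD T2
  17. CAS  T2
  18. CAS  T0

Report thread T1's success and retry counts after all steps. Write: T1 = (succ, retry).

T1 = (1, 2)

[1] T2.load  rd  (counter 0, T2.r 0)
[2] T0.load  rd  (counter 0, T0.r 0)
[3] T1.load  rd  (counter 0, T1.r 0)
[4] T1.cas  hit  (counter 1, T1.r 0)
[5] T2.cas  miss  (counter 1, T2.r 0)
[6] T1.load  rd  (counter 1, T1.r 1)
[7] T2.load  rd  (counter 1, T2.r 1)
[8] T2.cas  hit  (counter 2, T2.r 1)
[9] T1.cas  miss  (counter 2, T1.r 1)
[10] T0.cas  miss  (counter 2, T0.r 0)
[11] T1.load  rd  (counter 2, T1.r 2)
[12] T2.load  rd  (counter 2, T2.r 2)
[13] T2.cas  hit  (counter 3, T2.r 2)
[14] T1.cas  miss  (counter 3, T1.r 2)
[15] T0.load  rd  (counter 3, T0.r 3)
[16] T2.load  rd  (counter 3, T2.r 3)
[17] T2.cas  hit  (counter 4, T2.r 3)
[18] T0.cas  miss  (counter 4, T0.r 3)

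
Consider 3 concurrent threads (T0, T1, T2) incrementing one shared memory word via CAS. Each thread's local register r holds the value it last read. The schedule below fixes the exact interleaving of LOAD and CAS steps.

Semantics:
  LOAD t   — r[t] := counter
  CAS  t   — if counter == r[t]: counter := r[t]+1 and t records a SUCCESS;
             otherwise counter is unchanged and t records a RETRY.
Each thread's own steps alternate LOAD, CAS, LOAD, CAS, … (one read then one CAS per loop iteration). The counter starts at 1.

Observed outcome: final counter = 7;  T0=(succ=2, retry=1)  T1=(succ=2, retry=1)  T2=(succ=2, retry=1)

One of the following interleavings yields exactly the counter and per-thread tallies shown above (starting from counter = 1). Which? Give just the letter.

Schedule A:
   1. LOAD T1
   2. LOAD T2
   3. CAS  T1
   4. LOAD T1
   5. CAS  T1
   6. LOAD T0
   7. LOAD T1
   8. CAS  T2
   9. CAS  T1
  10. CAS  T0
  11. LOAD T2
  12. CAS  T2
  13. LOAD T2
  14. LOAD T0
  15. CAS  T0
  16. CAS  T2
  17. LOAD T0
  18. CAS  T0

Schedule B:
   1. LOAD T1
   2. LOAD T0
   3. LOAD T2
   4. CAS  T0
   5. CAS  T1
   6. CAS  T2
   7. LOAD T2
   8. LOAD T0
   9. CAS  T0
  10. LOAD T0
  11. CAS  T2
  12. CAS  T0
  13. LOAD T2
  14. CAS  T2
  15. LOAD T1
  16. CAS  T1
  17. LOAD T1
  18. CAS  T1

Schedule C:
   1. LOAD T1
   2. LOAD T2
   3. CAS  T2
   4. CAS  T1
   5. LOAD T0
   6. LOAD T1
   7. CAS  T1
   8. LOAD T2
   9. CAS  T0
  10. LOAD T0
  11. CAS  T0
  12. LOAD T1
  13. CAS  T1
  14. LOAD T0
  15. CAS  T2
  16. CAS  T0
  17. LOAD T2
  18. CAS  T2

C

Simulating candidate C:
step 1: T1 LOAD ⇒ load; ctr=1 reg=1
step 2: T2 LOAD ⇒ load; ctr=1 reg=1
step 3: T2 CAS ⇒ ok; ctr=2 reg=1
step 4: T1 CAS ⇒ retry; ctr=2 reg=1
step 5: T0 LOAD ⇒ load; ctr=2 reg=2
step 6: T1 LOAD ⇒ load; ctr=2 reg=2
step 7: T1 CAS ⇒ ok; ctr=3 reg=2
step 8: T2 LOAD ⇒ load; ctr=3 reg=3
step 9: T0 CAS ⇒ retry; ctr=3 reg=2
step 10: T0 LOAD ⇒ load; ctr=3 reg=3
step 11: T0 CAS ⇒ ok; ctr=4 reg=3
step 12: T1 LOAD ⇒ load; ctr=4 reg=4
step 13: T1 CAS ⇒ ok; ctr=5 reg=4
step 14: T0 LOAD ⇒ load; ctr=5 reg=5
step 15: T2 CAS ⇒ retry; ctr=5 reg=3
step 16: T0 CAS ⇒ ok; ctr=6 reg=5
step 17: T2 LOAD ⇒ load; ctr=6 reg=6
step 18: T2 CAS ⇒ ok; ctr=7 reg=6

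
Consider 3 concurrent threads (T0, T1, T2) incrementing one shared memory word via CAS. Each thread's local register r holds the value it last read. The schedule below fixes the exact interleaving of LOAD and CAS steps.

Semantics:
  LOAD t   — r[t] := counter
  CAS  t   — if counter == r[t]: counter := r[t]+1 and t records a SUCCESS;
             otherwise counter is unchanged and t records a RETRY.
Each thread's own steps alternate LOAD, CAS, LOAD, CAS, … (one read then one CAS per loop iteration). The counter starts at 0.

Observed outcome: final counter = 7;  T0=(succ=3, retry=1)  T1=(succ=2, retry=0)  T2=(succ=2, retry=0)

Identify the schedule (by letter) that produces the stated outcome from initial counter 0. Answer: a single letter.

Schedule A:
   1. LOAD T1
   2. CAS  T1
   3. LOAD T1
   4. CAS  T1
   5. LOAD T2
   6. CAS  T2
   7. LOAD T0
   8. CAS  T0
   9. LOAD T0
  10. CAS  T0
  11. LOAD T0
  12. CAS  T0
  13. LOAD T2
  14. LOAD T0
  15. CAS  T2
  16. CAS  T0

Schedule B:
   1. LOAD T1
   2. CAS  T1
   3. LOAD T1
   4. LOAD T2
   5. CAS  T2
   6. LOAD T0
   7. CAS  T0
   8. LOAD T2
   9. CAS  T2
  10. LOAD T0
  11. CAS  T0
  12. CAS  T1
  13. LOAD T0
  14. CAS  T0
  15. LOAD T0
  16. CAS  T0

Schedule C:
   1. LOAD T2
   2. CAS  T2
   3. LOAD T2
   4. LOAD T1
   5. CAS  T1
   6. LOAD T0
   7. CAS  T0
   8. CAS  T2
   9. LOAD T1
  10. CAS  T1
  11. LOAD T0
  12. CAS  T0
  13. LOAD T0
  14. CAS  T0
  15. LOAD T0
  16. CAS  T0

A

Tracing schedule A:
step 1: T1 LOAD ⇒ load; ctr=0 reg=0
step 2: T1 CAS ⇒ ok; ctr=1 reg=0
step 3: T1 LOAD ⇒ load; ctr=1 reg=1
step 4: T1 CAS ⇒ ok; ctr=2 reg=1
step 5: T2 LOAD ⇒ load; ctr=2 reg=2
step 6: T2 CAS ⇒ ok; ctr=3 reg=2
step 7: T0 LOAD ⇒ load; ctr=3 reg=3
step 8: T0 CAS ⇒ ok; ctr=4 reg=3
step 9: T0 LOAD ⇒ load; ctr=4 reg=4
step 10: T0 CAS ⇒ ok; ctr=5 reg=4
step 11: T0 LOAD ⇒ load; ctr=5 reg=5
step 12: T0 CAS ⇒ ok; ctr=6 reg=5
step 13: T2 LOAD ⇒ load; ctr=6 reg=6
step 14: T0 LOAD ⇒ load; ctr=6 reg=6
step 15: T2 CAS ⇒ ok; ctr=7 reg=6
step 16: T0 CAS ⇒ retry; ctr=7 reg=6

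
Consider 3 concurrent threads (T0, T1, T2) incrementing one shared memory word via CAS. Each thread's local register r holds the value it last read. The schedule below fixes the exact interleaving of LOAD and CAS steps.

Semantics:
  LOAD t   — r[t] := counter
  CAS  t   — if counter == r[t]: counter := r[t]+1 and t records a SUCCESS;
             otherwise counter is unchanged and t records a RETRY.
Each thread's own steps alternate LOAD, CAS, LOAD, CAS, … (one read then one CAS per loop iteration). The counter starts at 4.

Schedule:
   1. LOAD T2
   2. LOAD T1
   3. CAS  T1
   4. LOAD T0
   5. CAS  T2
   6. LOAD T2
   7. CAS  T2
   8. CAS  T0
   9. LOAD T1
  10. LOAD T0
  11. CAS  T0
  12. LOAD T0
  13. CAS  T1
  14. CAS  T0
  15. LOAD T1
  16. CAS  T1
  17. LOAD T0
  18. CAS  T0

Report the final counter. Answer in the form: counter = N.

   1) LOAD T2:  M=4  r_T2=4
   2) LOAD T1:  M=4  r_T1=4
   3) CAS  T1:  M=5  r_T1=4 ✓
   4) LOAD T0:  M=5  r_T0=5
   5) CAS  T2:  M=5  r_T2=4 ✗
   6) LOAD T2:  M=5  r_T2=5
   7) CAS  T2:  M=6  r_T2=5 ✓
   8) CAS  T0:  M=6  r_T0=5 ✗
   9) LOAD T1:  M=6  r_T1=6
  10) LOAD T0:  M=6  r_T0=6
  11) CAS  T0:  M=7  r_T0=6 ✓
  12) LOAD T0:  M=7  r_T0=7
  13) CAS  T1:  M=7  r_T1=6 ✗
  14) CAS  T0:  M=8  r_T0=7 ✓
  15) LOAD T1:  M=8  r_T1=8
  16) CAS  T1:  M=9  r_T1=8 ✓
  17) LOAD T0:  M=9  r_T0=9
  18) CAS  T0:  M=10  r_T0=9 ✓

counter = 10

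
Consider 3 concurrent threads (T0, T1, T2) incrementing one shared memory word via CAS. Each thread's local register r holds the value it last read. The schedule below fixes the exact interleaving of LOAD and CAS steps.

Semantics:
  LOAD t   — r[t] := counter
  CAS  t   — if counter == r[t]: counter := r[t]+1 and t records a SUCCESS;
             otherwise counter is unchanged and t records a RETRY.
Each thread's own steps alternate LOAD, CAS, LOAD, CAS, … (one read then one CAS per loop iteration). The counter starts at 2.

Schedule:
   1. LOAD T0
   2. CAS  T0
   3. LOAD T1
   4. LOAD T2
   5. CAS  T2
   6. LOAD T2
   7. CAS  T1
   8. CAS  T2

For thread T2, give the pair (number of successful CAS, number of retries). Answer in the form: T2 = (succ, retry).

T2 = (2, 0)

#1 T0 reads 2
#2 T0 CAS(2→3) writes; counter now 3
#3 T1 reads 3
#4 T2 reads 3
#5 T2 CAS(3→4) writes; counter now 4
#6 T2 reads 4
#7 T1 CAS(3→4) fails; counter now 4
#8 T2 CAS(4→5) writes; counter now 5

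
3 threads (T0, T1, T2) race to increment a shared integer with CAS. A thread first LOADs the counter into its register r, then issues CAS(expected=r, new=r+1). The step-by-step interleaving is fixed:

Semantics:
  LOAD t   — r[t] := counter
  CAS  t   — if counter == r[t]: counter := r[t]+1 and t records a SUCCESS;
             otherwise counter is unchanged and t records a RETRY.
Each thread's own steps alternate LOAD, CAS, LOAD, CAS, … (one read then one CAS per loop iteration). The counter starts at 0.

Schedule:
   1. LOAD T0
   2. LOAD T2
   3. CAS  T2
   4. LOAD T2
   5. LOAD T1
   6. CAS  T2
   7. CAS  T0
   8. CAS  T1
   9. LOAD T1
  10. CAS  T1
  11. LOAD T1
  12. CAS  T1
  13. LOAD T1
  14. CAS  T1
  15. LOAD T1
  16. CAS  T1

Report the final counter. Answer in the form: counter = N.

[1] T0.load  rd  (counter 0, T0.r 0)
[2] T2.load  rd  (counter 0, T2.r 0)
[3] T2.cas  hit  (counter 1, T2.r 0)
[4] T2.load  rd  (counter 1, T2.r 1)
[5] T1.load  rd  (counter 1, T1.r 1)
[6] T2.cas  hit  (counter 2, T2.r 1)
[7] T0.cas  miss  (counter 2, T0.r 0)
[8] T1.cas  miss  (counter 2, T1.r 1)
[9] T1.load  rd  (counter 2, T1.r 2)
[10] T1.cas  hit  (counter 3, T1.r 2)
[11] T1.load  rd  (counter 3, T1.r 3)
[12] T1.cas  hit  (counter 4, T1.r 3)
[13] T1.load  rd  (counter 4, T1.r 4)
[14] T1.cas  hit  (counter 5, T1.r 4)
[15] T1.load  rd  (counter 5, T1.r 5)
[16] T1.cas  hit  (counter 6, T1.r 5)

counter = 6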